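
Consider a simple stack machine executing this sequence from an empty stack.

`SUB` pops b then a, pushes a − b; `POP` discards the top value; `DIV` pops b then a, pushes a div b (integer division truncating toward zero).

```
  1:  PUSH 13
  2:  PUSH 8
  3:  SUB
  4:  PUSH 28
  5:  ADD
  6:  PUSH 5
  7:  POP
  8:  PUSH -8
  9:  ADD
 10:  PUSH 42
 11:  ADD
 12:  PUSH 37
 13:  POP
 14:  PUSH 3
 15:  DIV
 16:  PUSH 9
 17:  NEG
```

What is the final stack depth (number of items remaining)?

PUSH 13 -> 13
PUSH 8  -> 13 8
SUB     -> 5
PUSH 28 -> 5 28
ADD     -> 33
PUSH 5  -> 33 5
POP     -> 33
PUSH -8 -> 33 -8
ADD     -> 25
PUSH 42 -> 25 42
ADD     -> 67
PUSH 37 -> 67 37
POP     -> 67
PUSH 3  -> 67 3
DIV     -> 22
PUSH 9  -> 22 9
NEG     -> 22 -9

2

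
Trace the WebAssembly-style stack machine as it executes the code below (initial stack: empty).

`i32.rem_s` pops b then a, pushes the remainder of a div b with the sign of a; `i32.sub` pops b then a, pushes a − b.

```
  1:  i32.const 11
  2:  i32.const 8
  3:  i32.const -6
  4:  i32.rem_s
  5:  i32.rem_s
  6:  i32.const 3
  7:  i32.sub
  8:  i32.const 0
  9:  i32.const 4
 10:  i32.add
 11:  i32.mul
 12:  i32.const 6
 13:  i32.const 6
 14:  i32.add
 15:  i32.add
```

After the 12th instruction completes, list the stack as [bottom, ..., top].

i32.const 11  11
i32.const 8   11 8
i32.const -6  11 8 -6
i32.rem_s     11 2
i32.rem_s     1
i32.const 3   1 3
i32.sub       -2
i32.const 0   -2 0
i32.const 4   -2 0 4
i32.add       -2 4
i32.mul       -8
i32.const 6   -8 6

[-8, 6]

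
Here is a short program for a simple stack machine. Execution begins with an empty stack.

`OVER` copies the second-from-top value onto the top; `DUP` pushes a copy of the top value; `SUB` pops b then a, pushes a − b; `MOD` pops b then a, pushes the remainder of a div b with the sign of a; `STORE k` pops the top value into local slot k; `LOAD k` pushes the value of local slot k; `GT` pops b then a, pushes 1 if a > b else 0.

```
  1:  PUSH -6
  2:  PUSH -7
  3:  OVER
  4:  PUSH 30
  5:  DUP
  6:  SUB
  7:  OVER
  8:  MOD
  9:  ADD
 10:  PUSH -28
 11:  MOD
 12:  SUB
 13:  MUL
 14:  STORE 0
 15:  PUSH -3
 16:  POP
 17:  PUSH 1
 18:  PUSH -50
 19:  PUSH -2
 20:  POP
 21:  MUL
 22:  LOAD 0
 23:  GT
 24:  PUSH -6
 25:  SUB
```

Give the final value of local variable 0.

6

PUSH -6  : -6
PUSH -7  : -6 -7
OVER     : -6 -7 -6
PUSH 30  : -6 -7 -6 30
DUP      : -6 -7 -6 30 30
SUB      : -6 -7 -6 0
OVER     : -6 -7 -6 0 -6
MOD      : -6 -7 -6 0
ADD      : -6 -7 -6
PUSH -28 : -6 -7 -6 -28
MOD      : -6 -7 -6
SUB      : -6 -1
MUL      : 6
STORE 0  : (empty)
PUSH -3  : -3
POP      : (empty)
PUSH 1   : 1
PUSH -50 : 1 -50
PUSH -2  : 1 -50 -2
POP      : 1 -50
MUL      : -50
LOAD 0   : -50 6
GT       : 0
PUSH -6  : 0 -6
SUB      : 6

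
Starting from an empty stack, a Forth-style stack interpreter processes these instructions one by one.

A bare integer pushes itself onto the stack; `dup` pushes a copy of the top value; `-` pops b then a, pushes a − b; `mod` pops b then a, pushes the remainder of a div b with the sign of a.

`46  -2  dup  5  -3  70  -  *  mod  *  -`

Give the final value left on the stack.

42

46  -> 46
-2  -> 46 -2
dup -> 46 -2 -2
5   -> 46 -2 -2 5
-3  -> 46 -2 -2 5 -3
70  -> 46 -2 -2 5 -3 70
-   -> 46 -2 -2 5 -73
*   -> 46 -2 -2 -365
mod -> 46 -2 -2
*   -> 46 4
-   -> 42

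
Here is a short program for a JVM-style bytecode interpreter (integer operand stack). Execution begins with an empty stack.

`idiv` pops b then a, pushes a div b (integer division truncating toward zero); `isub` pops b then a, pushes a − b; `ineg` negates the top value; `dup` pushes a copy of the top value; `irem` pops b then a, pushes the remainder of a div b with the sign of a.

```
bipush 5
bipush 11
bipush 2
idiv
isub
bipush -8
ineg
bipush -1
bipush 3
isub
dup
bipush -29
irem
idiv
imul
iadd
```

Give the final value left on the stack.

bipush 5   → [5]
bipush 11  → [5, 11]
bipush 2   → [5, 11, 2]
idiv       → [5, 5]
isub       → [0]
bipush -8  → [0, -8]
ineg       → [0, 8]
bipush -1  → [0, 8, -1]
bipush 3   → [0, 8, -1, 3]
isub       → [0, 8, -4]
dup        → [0, 8, -4, -4]
bipush -29 → [0, 8, -4, -4, -29]
irem       → [0, 8, -4, -4]
idiv       → [0, 8, 1]
imul       → [0, 8]
iadd       → [8]

8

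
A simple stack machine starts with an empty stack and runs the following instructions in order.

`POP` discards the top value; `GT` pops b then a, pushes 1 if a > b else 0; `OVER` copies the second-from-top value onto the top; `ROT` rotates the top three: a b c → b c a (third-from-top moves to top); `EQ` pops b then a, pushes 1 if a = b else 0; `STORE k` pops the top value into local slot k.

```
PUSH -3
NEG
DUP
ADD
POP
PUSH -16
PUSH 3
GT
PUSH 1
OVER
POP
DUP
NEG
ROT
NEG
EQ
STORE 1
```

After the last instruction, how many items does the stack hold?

PUSH -3  -> [-3]
NEG      -> [3]
DUP      -> [3, 3]
ADD      -> [6]
POP      -> []
PUSH -16 -> [-16]
PUSH 3   -> [-16, 3]
GT       -> [0]
PUSH 1   -> [0, 1]
OVER     -> [0, 1, 0]
POP      -> [0, 1]
DUP      -> [0, 1, 1]
NEG      -> [0, 1, -1]
ROT      -> [1, -1, 0]
NEG      -> [1, -1, 0]
EQ       -> [1, 0]
STORE 1  -> [1]

1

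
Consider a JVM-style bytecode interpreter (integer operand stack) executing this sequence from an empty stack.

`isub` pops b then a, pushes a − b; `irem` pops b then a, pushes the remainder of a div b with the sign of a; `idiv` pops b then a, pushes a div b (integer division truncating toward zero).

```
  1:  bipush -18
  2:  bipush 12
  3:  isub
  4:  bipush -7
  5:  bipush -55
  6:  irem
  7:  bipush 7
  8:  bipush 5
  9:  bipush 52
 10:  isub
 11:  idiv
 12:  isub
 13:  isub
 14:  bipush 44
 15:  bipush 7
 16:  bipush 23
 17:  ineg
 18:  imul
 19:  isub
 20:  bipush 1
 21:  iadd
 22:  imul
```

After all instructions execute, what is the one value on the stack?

bipush -18 : [-18]
bipush 12  : [-18, 12]
isub       : [-30]
bipush -7  : [-30, -7]
bipush -55 : [-30, -7, -55]
irem       : [-30, -7]
bipush 7   : [-30, -7, 7]
bipush 5   : [-30, -7, 7, 5]
bipush 52  : [-30, -7, 7, 5, 52]
isub       : [-30, -7, 7, -47]
idiv       : [-30, -7, 0]
isub       : [-30, -7]
isub       : [-23]
bipush 44  : [-23, 44]
bipush 7   : [-23, 44, 7]
bipush 23  : [-23, 44, 7, 23]
ineg       : [-23, 44, 7, -23]
imul       : [-23, 44, -161]
isub       : [-23, 205]
bipush 1   : [-23, 205, 1]
iadd       : [-23, 206]
imul       : [-4738]

-4738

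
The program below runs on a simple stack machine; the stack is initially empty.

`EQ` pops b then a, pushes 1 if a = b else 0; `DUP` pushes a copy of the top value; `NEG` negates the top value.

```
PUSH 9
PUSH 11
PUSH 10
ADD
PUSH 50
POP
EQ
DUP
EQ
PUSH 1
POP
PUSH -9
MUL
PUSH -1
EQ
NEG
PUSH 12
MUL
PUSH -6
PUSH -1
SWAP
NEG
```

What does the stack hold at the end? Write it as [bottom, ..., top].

PUSH 9  -> [9]
PUSH 11 -> [9, 11]
PUSH 10 -> [9, 11, 10]
ADD     -> [9, 21]
PUSH 50 -> [9, 21, 50]
POP     -> [9, 21]
EQ      -> [0]
DUP     -> [0, 0]
EQ      -> [1]
PUSH 1  -> [1, 1]
POP     -> [1]
PUSH -9 -> [1, -9]
MUL     -> [-9]
PUSH -1 -> [-9, -1]
EQ      -> [0]
NEG     -> [0]
PUSH 12 -> [0, 12]
MUL     -> [0]
PUSH -6 -> [0, -6]
PUSH -1 -> [0, -6, -1]
SWAP    -> [0, -1, -6]
NEG     -> [0, -1, 6]

[0, -1, 6]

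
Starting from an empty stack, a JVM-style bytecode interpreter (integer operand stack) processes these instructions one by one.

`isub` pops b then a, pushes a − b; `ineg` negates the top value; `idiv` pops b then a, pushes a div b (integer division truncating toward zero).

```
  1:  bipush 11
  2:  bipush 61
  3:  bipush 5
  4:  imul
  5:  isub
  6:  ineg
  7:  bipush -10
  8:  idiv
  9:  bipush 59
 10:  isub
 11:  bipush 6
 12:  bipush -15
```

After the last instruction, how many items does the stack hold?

bipush 11  : [11]
bipush 61  : [11, 61]
bipush 5   : [11, 61, 5]
imul       : [11, 305]
isub       : [-294]
ineg       : [294]
bipush -10 : [294, -10]
idiv       : [-29]
bipush 59  : [-29, 59]
isub       : [-88]
bipush 6   : [-88, 6]
bipush -15 : [-88, 6, -15]

3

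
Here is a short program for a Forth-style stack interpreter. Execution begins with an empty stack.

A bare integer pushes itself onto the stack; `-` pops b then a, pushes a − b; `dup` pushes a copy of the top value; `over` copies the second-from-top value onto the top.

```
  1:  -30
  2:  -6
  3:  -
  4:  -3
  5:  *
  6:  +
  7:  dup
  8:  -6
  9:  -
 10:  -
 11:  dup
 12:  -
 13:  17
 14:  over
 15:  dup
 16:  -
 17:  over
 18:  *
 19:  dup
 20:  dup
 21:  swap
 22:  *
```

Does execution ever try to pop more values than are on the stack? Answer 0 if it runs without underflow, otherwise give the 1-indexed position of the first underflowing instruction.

-30 -> -30
-6  -> -30 -6
-   -> -24
-3  -> -24 -3
*   -> 72
+  — needs 2 operands, stack has 1 → underflow

6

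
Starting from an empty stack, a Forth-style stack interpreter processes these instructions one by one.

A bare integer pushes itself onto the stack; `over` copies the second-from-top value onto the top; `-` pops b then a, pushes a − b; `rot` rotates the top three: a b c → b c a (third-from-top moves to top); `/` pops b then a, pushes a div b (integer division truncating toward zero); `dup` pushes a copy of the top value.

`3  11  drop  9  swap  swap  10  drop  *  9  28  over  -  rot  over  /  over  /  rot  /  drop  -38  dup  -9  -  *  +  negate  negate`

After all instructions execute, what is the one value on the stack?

1121

3      : 3
11     : 3 11
drop   : 3
9      : 3 9
swap   : 9 3
swap   : 3 9
10     : 3 9 10
drop   : 3 9
*      : 27
9      : 27 9
28     : 27 9 28
over   : 27 9 28 9
-      : 27 9 19
rot    : 9 19 27
over   : 9 19 27 19
/      : 9 19 1
over   : 9 19 1 19
/      : 9 19 0
rot    : 19 0 9
/      : 19 0
drop   : 19
-38    : 19 -38
dup    : 19 -38 -38
-9     : 19 -38 -38 -9
-      : 19 -38 -29
*      : 19 1102
+      : 1121
negate : -1121
negate : 1121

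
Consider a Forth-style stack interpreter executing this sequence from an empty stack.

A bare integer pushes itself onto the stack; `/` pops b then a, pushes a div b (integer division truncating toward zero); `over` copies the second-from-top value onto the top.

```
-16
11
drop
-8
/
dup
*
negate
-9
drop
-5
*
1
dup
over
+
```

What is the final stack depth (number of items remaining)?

3

-16     -16
11      -16 11
drop    -16
-8      -16 -8
/       2
dup     2 2
*       4
negate  -4
-9      -4 -9
drop    -4
-5      -4 -5
*       20
1       20 1
dup     20 1 1
over    20 1 1 1
+       20 1 2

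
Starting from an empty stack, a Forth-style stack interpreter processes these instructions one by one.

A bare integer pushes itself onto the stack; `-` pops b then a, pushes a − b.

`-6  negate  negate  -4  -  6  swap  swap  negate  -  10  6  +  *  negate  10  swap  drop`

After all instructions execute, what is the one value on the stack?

10

-6     -> -6
negate -> 6
negate -> -6
-4     -> -6 -4
-      -> -2
6      -> -2 6
swap   -> 6 -2
swap   -> -2 6
negate -> -2 -6
-      -> 4
10     -> 4 10
6      -> 4 10 6
+      -> 4 16
*      -> 64
negate -> -64
10     -> -64 10
swap   -> 10 -64
drop   -> 10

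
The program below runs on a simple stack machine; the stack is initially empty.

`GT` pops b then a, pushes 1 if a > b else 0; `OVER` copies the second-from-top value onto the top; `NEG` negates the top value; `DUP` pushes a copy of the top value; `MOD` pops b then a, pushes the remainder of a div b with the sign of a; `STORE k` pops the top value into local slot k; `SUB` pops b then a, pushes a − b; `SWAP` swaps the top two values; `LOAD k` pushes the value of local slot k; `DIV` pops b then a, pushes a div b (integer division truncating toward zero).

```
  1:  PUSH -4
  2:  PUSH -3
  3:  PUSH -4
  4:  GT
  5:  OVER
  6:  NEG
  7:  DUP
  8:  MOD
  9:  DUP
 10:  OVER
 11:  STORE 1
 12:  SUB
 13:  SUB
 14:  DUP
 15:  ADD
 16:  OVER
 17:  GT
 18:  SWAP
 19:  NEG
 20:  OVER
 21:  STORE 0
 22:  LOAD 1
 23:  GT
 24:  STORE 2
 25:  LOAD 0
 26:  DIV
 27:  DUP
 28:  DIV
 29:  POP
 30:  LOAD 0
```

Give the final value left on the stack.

PUSH -4 : -4
PUSH -3 : -4 -3
PUSH -4 : -4 -3 -4
GT      : -4 1
OVER    : -4 1 -4
NEG     : -4 1 4
DUP     : -4 1 4 4
MOD     : -4 1 0
DUP     : -4 1 0 0
OVER    : -4 1 0 0 0
STORE 1 : -4 1 0 0
SUB     : -4 1 0
SUB     : -4 1
DUP     : -4 1 1
ADD     : -4 2
OVER    : -4 2 -4
GT      : -4 1
SWAP    : 1 -4
NEG     : 1 4
OVER    : 1 4 1
STORE 0 : 1 4
LOAD 1  : 1 4 0
GT      : 1 1
STORE 2 : 1
LOAD 0  : 1 1
DIV     : 1
DUP     : 1 1
DIV     : 1
POP     : (empty)
LOAD 0  : 1

1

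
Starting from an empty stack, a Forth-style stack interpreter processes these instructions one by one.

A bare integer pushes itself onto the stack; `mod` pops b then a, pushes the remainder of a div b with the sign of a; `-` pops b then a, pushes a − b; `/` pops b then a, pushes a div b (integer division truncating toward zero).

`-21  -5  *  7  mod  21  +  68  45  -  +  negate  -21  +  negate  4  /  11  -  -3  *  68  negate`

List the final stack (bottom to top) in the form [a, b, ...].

-21    : -21
-5     : -21 -5
*      : 105
7      : 105 7
mod    : 0
21     : 0 21
+      : 21
68     : 21 68
45     : 21 68 45
-      : 21 23
+      : 44
negate : -44
-21    : -44 -21
+      : -65
negate : 65
4      : 65 4
/      : 16
11     : 16 11
-      : 5
-3     : 5 -3
*      : -15
68     : -15 68
negate : -15 -68

[-15, -68]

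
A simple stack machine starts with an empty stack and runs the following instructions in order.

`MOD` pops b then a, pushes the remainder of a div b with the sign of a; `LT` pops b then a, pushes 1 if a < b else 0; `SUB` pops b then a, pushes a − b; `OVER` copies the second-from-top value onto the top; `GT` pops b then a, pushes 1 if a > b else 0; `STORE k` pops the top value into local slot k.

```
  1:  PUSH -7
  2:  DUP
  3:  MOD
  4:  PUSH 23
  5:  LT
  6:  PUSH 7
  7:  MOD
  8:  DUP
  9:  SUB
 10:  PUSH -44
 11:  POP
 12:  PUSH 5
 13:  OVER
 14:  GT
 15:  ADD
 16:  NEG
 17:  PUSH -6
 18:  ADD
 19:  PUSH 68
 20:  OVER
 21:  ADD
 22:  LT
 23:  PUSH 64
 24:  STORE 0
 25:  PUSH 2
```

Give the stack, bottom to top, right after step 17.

[-1, -6]

PUSH -7  : -7
DUP      : -7 -7
MOD      : 0
PUSH 23  : 0 23
LT       : 1
PUSH 7   : 1 7
MOD      : 1
DUP      : 1 1
SUB      : 0
PUSH -44 : 0 -44
POP      : 0
PUSH 5   : 0 5
OVER     : 0 5 0
GT       : 0 1
ADD      : 1
NEG      : -1
PUSH -6  : -1 -6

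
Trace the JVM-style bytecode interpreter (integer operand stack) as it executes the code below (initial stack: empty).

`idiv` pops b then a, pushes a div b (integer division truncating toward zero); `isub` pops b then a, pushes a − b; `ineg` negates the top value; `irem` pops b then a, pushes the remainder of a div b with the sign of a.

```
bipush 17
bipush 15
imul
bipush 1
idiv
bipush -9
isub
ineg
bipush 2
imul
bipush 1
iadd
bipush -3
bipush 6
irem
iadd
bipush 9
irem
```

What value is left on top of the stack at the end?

-8

bipush 17 → [17]
bipush 15 → [17, 15]
imul      → [255]
bipush 1  → [255, 1]
idiv      → [255]
bipush -9 → [255, -9]
isub      → [264]
ineg      → [-264]
bipush 2  → [-264, 2]
imul      → [-528]
bipush 1  → [-528, 1]
iadd      → [-527]
bipush -3 → [-527, -3]
bipush 6  → [-527, -3, 6]
irem      → [-527, -3]
iadd      → [-530]
bipush 9  → [-530, 9]
irem      → [-8]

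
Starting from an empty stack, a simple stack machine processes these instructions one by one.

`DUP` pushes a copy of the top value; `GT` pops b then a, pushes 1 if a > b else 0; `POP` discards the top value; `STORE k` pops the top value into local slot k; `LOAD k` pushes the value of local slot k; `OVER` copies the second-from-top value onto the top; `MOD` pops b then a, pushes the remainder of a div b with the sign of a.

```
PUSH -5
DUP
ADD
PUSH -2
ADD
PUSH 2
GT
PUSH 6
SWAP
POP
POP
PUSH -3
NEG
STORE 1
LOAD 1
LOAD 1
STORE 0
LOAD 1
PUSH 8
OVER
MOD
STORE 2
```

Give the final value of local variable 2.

2

PUSH -5  -5
DUP      -5 -5
ADD      -10
PUSH -2  -10 -2
ADD      -12
PUSH 2   -12 2
GT       0
PUSH 6   0 6
SWAP     6 0
POP      6
POP      (empty)
PUSH -3  -3
NEG      3
STORE 1  (empty)
LOAD 1   3
LOAD 1   3 3
STORE 0  3
LOAD 1   3 3
PUSH 8   3 3 8
OVER     3 3 8 3
MOD      3 3 2
STORE 2  3 3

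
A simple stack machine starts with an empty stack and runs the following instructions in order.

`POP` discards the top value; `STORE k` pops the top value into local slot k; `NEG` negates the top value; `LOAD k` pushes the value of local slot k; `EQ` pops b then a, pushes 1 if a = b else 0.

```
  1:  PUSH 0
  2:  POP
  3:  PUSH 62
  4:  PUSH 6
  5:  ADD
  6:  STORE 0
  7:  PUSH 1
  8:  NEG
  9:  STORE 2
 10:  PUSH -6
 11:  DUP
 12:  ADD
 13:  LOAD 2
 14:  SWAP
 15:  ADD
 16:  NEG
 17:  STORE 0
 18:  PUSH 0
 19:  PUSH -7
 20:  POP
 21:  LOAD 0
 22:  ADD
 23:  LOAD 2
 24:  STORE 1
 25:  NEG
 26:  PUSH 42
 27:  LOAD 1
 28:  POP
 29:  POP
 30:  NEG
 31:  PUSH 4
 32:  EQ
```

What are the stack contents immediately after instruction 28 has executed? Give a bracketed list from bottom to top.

PUSH 0   [0]
POP      []
PUSH 62  [62]
PUSH 6   [62, 6]
ADD      [68]
STORE 0  []
PUSH 1   [1]
NEG      [-1]
STORE 2  []
PUSH -6  [-6]
DUP      [-6, -6]
ADD      [-12]
LOAD 2   [-12, -1]
SWAP     [-1, -12]
ADD      [-13]
NEG      [13]
STORE 0  []
PUSH 0   [0]
PUSH -7  [0, -7]
POP      [0]
LOAD 0   [0, 13]
ADD      [13]
LOAD 2   [13, -1]
STORE 1  [13]
NEG      [-13]
PUSH 42  [-13, 42]
LOAD 1   [-13, 42, -1]
POP      [-13, 42]

[-13, 42]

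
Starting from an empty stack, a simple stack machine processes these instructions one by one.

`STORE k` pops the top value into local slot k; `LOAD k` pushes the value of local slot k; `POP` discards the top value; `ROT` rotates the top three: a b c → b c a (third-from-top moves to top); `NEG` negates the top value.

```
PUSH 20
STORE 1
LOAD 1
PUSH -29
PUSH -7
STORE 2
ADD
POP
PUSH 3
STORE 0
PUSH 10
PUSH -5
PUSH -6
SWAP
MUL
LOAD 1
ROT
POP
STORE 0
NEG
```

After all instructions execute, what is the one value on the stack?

PUSH 20   20
STORE 1   (empty)
LOAD 1    20
PUSH -29  20 -29
PUSH -7   20 -29 -7
STORE 2   20 -29
ADD       -9
POP       (empty)
PUSH 3    3
STORE 0   (empty)
PUSH 10   10
PUSH -5   10 -5
PUSH -6   10 -5 -6
SWAP      10 -6 -5
MUL       10 30
LOAD 1    10 30 20
ROT       30 20 10
POP       30 20
STORE 0   30
NEG       -30

-30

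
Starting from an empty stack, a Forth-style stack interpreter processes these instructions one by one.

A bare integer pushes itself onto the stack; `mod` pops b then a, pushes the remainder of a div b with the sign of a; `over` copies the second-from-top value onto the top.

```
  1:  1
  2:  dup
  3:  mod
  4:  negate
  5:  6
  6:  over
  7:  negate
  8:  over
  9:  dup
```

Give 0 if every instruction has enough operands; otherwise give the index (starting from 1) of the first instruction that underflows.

1       1
dup     1 1
mod     0
negate  0
6       0 6
over    0 6 0
negate  0 6 0
over    0 6 0 6
dup     0 6 0 6 6

0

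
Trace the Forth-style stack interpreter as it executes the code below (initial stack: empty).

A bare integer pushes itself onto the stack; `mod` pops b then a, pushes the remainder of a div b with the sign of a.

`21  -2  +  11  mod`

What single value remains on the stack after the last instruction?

21   [21]
-2   [21, -2]
+    [19]
11   [19, 11]
mod  [8]

8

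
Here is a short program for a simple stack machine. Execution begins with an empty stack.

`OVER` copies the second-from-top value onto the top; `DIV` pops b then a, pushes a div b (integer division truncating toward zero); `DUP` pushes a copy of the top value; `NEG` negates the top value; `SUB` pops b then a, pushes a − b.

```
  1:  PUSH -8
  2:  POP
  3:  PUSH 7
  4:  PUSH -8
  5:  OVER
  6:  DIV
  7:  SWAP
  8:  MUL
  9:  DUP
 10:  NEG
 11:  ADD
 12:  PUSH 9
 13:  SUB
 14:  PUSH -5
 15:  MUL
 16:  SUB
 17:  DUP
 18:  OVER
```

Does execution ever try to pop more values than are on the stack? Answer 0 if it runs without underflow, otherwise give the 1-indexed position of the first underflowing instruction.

16

PUSH -8 -> [-8]
POP     -> []
PUSH 7  -> [7]
PUSH -8 -> [7, -8]
OVER    -> [7, -8, 7]
DIV     -> [7, -1]
SWAP    -> [-1, 7]
MUL     -> [-7]
DUP     -> [-7, -7]
NEG     -> [-7, 7]
ADD     -> [0]
PUSH 9  -> [0, 9]
SUB     -> [-9]
PUSH -5 -> [-9, -5]
MUL     -> [45]
SUB  — needs 2 operands, stack has 1 → underflow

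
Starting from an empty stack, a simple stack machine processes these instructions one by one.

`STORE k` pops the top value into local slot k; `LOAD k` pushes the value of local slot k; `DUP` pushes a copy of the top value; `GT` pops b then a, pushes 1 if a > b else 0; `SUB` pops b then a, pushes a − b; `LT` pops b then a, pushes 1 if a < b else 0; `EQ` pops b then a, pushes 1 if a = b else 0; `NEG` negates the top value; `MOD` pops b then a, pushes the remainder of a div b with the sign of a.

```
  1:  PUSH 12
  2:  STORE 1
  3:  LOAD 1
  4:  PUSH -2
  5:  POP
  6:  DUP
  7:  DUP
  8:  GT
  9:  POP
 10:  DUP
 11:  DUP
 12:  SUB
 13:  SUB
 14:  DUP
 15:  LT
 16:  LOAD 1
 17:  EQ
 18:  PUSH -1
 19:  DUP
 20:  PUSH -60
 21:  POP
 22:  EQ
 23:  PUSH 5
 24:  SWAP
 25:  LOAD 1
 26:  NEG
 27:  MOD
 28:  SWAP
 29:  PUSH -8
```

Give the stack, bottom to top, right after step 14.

PUSH 12  [12]
STORE 1  []
LOAD 1   [12]
PUSH -2  [12, -2]
POP      [12]
DUP      [12, 12]
DUP      [12, 12, 12]
GT       [12, 0]
POP      [12]
DUP      [12, 12]
DUP      [12, 12, 12]
SUB      [12, 0]
SUB      [12]
DUP      [12, 12]

[12, 12]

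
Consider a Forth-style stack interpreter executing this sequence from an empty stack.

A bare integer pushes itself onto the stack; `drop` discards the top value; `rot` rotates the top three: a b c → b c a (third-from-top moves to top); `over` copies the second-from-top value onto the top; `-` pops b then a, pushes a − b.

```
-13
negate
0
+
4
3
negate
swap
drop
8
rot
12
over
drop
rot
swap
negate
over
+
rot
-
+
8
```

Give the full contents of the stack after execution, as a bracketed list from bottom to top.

-13     -13
negate  13
0       13 0
+       13
4       13 4
3       13 4 3
negate  13 4 -3
swap    13 -3 4
drop    13 -3
8       13 -3 8
rot     -3 8 13
12      -3 8 13 12
over    -3 8 13 12 13
drop    -3 8 13 12
rot     -3 13 12 8
swap    -3 13 8 12
negate  -3 13 8 -12
over    -3 13 8 -12 8
+       -3 13 8 -4
rot     -3 8 -4 13
-       -3 8 -17
+       -3 -9
8       -3 -9 8

[-3, -9, 8]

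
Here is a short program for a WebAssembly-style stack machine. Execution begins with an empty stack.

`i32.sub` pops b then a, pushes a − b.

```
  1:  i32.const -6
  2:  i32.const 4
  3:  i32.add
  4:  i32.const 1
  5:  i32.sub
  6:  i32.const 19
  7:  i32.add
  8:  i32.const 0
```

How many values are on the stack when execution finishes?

2

i32.const -6 → -6
i32.const 4  → -6 4
i32.add      → -2
i32.const 1  → -2 1
i32.sub      → -3
i32.const 19 → -3 19
i32.add      → 16
i32.const 0  → 16 0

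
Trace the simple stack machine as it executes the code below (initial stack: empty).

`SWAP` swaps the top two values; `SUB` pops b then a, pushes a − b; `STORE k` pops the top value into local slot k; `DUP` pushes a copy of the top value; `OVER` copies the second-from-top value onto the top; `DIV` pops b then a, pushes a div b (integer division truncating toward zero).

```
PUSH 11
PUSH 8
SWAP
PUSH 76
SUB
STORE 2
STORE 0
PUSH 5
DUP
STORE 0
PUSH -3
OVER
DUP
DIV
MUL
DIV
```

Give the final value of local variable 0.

PUSH 11  11
PUSH 8   11 8
SWAP     8 11
PUSH 76  8 11 76
SUB      8 -65
STORE 2  8
STORE 0  (empty)
PUSH 5   5
DUP      5 5
STORE 0  5
PUSH -3  5 -3
OVER     5 -3 5
DUP      5 -3 5 5
DIV      5 -3 1
MUL      5 -3
DIV      -1

5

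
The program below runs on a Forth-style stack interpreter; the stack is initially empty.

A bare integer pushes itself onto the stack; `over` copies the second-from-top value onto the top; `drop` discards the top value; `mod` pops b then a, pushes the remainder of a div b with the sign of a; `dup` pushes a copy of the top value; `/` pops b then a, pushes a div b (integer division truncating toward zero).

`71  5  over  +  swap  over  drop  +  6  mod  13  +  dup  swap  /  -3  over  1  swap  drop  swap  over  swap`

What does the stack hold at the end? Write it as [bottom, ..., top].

71    71
5     71 5
over  71 5 71
+     71 76
swap  76 71
over  76 71 76
drop  76 71
+     147
6     147 6
mod   3
13    3 13
+     16
dup   16 16
swap  16 16
/     1
-3    1 -3
over  1 -3 1
1     1 -3 1 1
swap  1 -3 1 1
drop  1 -3 1
swap  1 1 -3
over  1 1 -3 1
swap  1 1 1 -3

[1, 1, 1, -3]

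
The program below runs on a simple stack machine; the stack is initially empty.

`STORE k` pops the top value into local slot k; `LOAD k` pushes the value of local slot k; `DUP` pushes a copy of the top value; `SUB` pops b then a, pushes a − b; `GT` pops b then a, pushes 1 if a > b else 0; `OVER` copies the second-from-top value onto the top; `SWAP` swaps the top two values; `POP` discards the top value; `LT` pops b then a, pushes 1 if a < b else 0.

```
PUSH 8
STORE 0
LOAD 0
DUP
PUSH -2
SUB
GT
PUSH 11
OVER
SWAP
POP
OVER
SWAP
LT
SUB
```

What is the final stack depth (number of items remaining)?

1

PUSH 8   [8]
STORE 0  []
LOAD 0   [8]
DUP      [8, 8]
PUSH -2  [8, 8, -2]
SUB      [8, 10]
GT       [0]
PUSH 11  [0, 11]
OVER     [0, 11, 0]
SWAP     [0, 0, 11]
POP      [0, 0]
OVER     [0, 0, 0]
SWAP     [0, 0, 0]
LT       [0, 0]
SUB      [0]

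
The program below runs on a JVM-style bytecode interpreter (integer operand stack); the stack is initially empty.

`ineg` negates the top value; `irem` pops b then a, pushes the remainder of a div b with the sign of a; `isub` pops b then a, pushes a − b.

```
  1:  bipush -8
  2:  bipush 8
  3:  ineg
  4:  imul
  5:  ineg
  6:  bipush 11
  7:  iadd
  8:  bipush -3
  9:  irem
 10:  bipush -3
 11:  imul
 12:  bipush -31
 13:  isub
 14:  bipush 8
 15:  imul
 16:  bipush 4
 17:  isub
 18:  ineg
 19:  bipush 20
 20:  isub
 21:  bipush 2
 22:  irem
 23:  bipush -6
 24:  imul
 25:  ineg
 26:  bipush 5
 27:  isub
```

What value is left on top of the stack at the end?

-5

bipush -8  : [-8]
bipush 8   : [-8, 8]
ineg       : [-8, -8]
imul       : [64]
ineg       : [-64]
bipush 11  : [-64, 11]
iadd       : [-53]
bipush -3  : [-53, -3]
irem       : [-2]
bipush -3  : [-2, -3]
imul       : [6]
bipush -31 : [6, -31]
isub       : [37]
bipush 8   : [37, 8]
imul       : [296]
bipush 4   : [296, 4]
isub       : [292]
ineg       : [-292]
bipush 20  : [-292, 20]
isub       : [-312]
bipush 2   : [-312, 2]
irem       : [0]
bipush -6  : [0, -6]
imul       : [0]
ineg       : [0]
bipush 5   : [0, 5]
isub       : [-5]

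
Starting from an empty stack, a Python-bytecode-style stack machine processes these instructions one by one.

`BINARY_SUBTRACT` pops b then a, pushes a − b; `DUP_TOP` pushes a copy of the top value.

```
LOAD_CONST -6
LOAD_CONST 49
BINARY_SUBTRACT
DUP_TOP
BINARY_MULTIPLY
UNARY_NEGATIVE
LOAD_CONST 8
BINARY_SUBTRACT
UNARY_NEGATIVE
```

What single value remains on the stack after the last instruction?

3033

LOAD_CONST -6   -> -6
LOAD_CONST 49   -> -6 49
BINARY_SUBTRACT -> -55
DUP_TOP         -> -55 -55
BINARY_MULTIPLY -> 3025
UNARY_NEGATIVE  -> -3025
LOAD_CONST 8    -> -3025 8
BINARY_SUBTRACT -> -3033
UNARY_NEGATIVE  -> 3033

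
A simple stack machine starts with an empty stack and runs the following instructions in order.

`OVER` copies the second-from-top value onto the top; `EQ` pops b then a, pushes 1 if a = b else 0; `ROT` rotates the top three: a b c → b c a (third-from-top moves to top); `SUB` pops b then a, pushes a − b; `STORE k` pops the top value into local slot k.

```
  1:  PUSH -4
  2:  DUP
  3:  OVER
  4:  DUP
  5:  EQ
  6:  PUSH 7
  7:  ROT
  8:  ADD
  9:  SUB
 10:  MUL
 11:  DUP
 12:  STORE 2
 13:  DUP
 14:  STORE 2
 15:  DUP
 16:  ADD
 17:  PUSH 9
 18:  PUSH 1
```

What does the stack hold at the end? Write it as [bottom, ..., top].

PUSH -4 -> -4
DUP     -> -4 -4
OVER    -> -4 -4 -4
DUP     -> -4 -4 -4 -4
EQ      -> -4 -4 1
PUSH 7  -> -4 -4 1 7
ROT     -> -4 1 7 -4
ADD     -> -4 1 3
SUB     -> -4 -2
MUL     -> 8
DUP     -> 8 8
STORE 2 -> 8
DUP     -> 8 8
STORE 2 -> 8
DUP     -> 8 8
ADD     -> 16
PUSH 9  -> 16 9
PUSH 1  -> 16 9 1

[16, 9, 1]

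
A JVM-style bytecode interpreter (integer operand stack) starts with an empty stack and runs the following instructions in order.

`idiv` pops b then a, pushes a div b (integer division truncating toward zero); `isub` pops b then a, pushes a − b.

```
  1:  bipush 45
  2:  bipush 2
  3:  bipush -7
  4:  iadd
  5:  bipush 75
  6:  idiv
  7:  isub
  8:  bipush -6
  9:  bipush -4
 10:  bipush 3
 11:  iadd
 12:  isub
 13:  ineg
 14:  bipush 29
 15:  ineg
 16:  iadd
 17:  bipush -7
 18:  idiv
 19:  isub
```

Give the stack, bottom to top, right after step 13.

bipush 45  [45]
bipush 2   [45, 2]
bipush -7  [45, 2, -7]
iadd       [45, -5]
bipush 75  [45, -5, 75]
idiv       [45, 0]
isub       [45]
bipush -6  [45, -6]
bipush -4  [45, -6, -4]
bipush 3   [45, -6, -4, 3]
iadd       [45, -6, -1]
isub       [45, -5]
ineg       [45, 5]

[45, 5]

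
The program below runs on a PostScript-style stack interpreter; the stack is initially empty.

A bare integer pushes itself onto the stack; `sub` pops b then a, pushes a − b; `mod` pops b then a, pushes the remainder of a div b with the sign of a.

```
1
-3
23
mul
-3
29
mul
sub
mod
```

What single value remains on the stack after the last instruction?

1

1   -> 1
-3  -> 1 -3
23  -> 1 -3 23
mul -> 1 -69
-3  -> 1 -69 -3
29  -> 1 -69 -3 29
mul -> 1 -69 -87
sub -> 1 18
mod -> 1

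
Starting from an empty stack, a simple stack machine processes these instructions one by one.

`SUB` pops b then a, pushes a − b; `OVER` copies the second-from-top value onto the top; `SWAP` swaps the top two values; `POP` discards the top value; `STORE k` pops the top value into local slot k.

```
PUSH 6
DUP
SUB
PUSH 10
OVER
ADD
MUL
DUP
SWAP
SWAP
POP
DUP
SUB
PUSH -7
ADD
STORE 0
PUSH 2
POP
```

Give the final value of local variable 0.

PUSH 6  → 6
DUP     → 6 6
SUB     → 0
PUSH 10 → 0 10
OVER    → 0 10 0
ADD     → 0 10
MUL     → 0
DUP     → 0 0
SWAP    → 0 0
SWAP    → 0 0
POP     → 0
DUP     → 0 0
SUB     → 0
PUSH -7 → 0 -7
ADD     → -7
STORE 0 → (empty)
PUSH 2  → 2
POP     → (empty)

-7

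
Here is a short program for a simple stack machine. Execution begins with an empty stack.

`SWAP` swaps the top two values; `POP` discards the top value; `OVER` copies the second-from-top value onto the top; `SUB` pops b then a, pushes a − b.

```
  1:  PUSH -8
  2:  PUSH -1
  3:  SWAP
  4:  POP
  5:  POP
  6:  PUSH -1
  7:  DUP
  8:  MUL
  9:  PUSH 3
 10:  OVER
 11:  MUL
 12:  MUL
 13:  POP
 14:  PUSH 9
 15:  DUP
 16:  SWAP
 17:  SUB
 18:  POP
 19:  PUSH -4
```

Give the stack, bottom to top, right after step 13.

PUSH -8 → [-8]
PUSH -1 → [-8, -1]
SWAP    → [-1, -8]
POP     → [-1]
POP     → []
PUSH -1 → [-1]
DUP     → [-1, -1]
MUL     → [1]
PUSH 3  → [1, 3]
OVER    → [1, 3, 1]
MUL     → [1, 3]
MUL     → [3]
POP     → []

[]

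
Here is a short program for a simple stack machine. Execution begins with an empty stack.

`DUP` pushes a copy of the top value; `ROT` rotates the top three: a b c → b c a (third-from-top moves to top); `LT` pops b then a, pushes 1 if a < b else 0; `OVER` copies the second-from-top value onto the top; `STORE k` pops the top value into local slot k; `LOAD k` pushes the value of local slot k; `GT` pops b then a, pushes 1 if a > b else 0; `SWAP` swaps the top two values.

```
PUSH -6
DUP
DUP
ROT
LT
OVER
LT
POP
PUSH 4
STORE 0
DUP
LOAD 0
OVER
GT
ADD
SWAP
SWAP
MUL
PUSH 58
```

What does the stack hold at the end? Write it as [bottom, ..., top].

PUSH -6 : [-6]
DUP     : [-6, -6]
DUP     : [-6, -6, -6]
ROT     : [-6, -6, -6]
LT      : [-6, 0]
OVER    : [-6, 0, -6]
LT      : [-6, 0]
POP     : [-6]
PUSH 4  : [-6, 4]
STORE 0 : [-6]
DUP     : [-6, -6]
LOAD 0  : [-6, -6, 4]
OVER    : [-6, -6, 4, -6]
GT      : [-6, -6, 1]
ADD     : [-6, -5]
SWAP    : [-5, -6]
SWAP    : [-6, -5]
MUL     : [30]
PUSH 58 : [30, 58]

[30, 58]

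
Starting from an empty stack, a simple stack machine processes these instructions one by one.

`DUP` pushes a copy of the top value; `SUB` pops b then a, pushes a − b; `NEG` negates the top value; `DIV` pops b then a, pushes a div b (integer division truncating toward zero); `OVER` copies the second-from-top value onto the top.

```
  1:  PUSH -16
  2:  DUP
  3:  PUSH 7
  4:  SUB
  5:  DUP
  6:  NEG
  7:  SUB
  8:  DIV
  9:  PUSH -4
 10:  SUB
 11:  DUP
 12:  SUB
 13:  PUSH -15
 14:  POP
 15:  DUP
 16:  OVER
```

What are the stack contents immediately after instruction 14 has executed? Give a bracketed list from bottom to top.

PUSH -16 -> [-16]
DUP      -> [-16, -16]
PUSH 7   -> [-16, -16, 7]
SUB      -> [-16, -23]
DUP      -> [-16, -23, -23]
NEG      -> [-16, -23, 23]
SUB      -> [-16, -46]
DIV      -> [0]
PUSH -4  -> [0, -4]
SUB      -> [4]
DUP      -> [4, 4]
SUB      -> [0]
PUSH -15 -> [0, -15]
POP      -> [0]

[0]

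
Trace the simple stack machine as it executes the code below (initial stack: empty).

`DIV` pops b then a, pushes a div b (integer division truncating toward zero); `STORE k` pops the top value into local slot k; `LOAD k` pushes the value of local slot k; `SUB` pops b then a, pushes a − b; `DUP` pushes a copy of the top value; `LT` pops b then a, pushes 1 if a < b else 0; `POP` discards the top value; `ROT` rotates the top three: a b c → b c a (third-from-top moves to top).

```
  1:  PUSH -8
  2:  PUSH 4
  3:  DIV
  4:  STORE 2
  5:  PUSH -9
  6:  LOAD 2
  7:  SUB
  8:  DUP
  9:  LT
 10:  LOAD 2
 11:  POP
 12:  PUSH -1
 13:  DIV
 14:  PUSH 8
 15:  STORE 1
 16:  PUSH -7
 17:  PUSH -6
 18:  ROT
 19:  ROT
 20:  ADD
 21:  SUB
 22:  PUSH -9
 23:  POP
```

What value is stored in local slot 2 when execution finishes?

-2

PUSH -8  -8
PUSH 4   -8 4
DIV      -2
STORE 2  (empty)
PUSH -9  -9
LOAD 2   -9 -2
SUB      -7
DUP      -7 -7
LT       0
LOAD 2   0 -2
POP      0
PUSH -1  0 -1
DIV      0
PUSH 8   0 8
STORE 1  0
PUSH -7  0 -7
PUSH -6  0 -7 -6
ROT      -7 -6 0
ROT      -6 0 -7
ADD      -6 -7
SUB      1
PUSH -9  1 -9
POP      1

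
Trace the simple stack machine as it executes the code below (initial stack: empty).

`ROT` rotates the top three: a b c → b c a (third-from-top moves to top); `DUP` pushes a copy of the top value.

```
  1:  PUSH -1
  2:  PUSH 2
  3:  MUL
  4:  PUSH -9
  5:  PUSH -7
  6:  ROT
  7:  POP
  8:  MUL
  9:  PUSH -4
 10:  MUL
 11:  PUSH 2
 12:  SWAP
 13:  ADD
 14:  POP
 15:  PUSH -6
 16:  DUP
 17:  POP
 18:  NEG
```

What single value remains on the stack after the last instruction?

PUSH -1  -1
PUSH 2   -1 2
MUL      -2
PUSH -9  -2 -9
PUSH -7  -2 -9 -7
ROT      -9 -7 -2
POP      -9 -7
MUL      63
PUSH -4  63 -4
MUL      -252
PUSH 2   -252 2
SWAP     2 -252
ADD      -250
POP      (empty)
PUSH -6  -6
DUP      -6 -6
POP      -6
NEG      6

6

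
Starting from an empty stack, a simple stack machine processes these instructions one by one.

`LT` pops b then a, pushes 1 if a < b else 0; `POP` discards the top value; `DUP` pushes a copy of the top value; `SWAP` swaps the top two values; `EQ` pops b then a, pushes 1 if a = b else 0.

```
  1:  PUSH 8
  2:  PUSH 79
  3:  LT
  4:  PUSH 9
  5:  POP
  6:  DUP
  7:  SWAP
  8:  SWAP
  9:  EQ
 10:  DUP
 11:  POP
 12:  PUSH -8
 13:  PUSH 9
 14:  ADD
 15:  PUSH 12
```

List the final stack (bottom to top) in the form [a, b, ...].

PUSH 8  : 8
PUSH 79 : 8 79
LT      : 1
PUSH 9  : 1 9
POP     : 1
DUP     : 1 1
SWAP    : 1 1
SWAP    : 1 1
EQ      : 1
DUP     : 1 1
POP     : 1
PUSH -8 : 1 -8
PUSH 9  : 1 -8 9
ADD     : 1 1
PUSH 12 : 1 1 12

[1, 1, 12]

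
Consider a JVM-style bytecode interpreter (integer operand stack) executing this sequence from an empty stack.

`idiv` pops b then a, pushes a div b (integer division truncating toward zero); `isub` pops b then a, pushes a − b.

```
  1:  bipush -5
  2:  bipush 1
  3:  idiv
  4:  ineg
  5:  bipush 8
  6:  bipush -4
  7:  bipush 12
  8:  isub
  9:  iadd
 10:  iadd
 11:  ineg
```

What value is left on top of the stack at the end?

3

bipush -5 → [-5]
bipush 1  → [-5, 1]
idiv      → [-5]
ineg      → [5]
bipush 8  → [5, 8]
bipush -4 → [5, 8, -4]
bipush 12 → [5, 8, -4, 12]
isub      → [5, 8, -16]
iadd      → [5, -8]
iadd      → [-3]
ineg      → [3]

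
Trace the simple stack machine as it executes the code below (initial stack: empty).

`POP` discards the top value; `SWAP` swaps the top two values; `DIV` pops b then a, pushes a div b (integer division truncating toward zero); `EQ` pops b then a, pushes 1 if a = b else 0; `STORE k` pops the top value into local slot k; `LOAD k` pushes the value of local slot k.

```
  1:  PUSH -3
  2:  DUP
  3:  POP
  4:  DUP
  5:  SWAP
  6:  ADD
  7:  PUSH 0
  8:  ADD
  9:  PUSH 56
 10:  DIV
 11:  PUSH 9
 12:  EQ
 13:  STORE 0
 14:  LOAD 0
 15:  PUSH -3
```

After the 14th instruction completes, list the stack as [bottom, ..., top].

PUSH -3 : -3
DUP     : -3 -3
POP     : -3
DUP     : -3 -3
SWAP    : -3 -3
ADD     : -6
PUSH 0  : -6 0
ADD     : -6
PUSH 56 : -6 56
DIV     : 0
PUSH 9  : 0 9
EQ      : 0
STORE 0 : (empty)
LOAD 0  : 0

[0]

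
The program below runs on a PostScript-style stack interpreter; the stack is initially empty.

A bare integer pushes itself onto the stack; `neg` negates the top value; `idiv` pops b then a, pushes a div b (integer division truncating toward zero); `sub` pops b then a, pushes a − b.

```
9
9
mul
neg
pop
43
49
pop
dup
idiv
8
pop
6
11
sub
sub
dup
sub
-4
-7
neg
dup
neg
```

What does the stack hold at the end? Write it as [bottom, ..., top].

[0, -4, 7, -7]

9    -> [9]
9    -> [9, 9]
mul  -> [81]
neg  -> [-81]
pop  -> []
43   -> [43]
49   -> [43, 49]
pop  -> [43]
dup  -> [43, 43]
idiv -> [1]
8    -> [1, 8]
pop  -> [1]
6    -> [1, 6]
11   -> [1, 6, 11]
sub  -> [1, -5]
sub  -> [6]
dup  -> [6, 6]
sub  -> [0]
-4   -> [0, -4]
-7   -> [0, -4, -7]
neg  -> [0, -4, 7]
dup  -> [0, -4, 7, 7]
neg  -> [0, -4, 7, -7]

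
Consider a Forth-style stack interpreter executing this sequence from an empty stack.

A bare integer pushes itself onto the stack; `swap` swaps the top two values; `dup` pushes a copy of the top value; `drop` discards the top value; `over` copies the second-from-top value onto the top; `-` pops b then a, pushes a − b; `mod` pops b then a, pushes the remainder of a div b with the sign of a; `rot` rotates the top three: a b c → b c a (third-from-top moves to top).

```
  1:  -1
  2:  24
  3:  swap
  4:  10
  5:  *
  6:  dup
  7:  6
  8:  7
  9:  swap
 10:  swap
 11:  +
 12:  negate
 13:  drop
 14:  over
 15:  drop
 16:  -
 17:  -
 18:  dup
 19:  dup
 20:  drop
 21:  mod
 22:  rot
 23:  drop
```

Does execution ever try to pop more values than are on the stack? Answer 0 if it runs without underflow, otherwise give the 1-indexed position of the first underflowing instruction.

-1      [-1]
24      [-1, 24]
swap    [24, -1]
10      [24, -1, 10]
*       [24, -10]
dup     [24, -10, -10]
6       [24, -10, -10, 6]
7       [24, -10, -10, 6, 7]
swap    [24, -10, -10, 7, 6]
swap    [24, -10, -10, 6, 7]
+       [24, -10, -10, 13]
negate  [24, -10, -10, -13]
drop    [24, -10, -10]
over    [24, -10, -10, -10]
drop    [24, -10, -10]
-       [24, 0]
-       [24]
dup     [24, 24]
dup     [24, 24, 24]
drop    [24, 24]
mod     [0]
rot  — needs 3 operands, stack has 1 → underflow

22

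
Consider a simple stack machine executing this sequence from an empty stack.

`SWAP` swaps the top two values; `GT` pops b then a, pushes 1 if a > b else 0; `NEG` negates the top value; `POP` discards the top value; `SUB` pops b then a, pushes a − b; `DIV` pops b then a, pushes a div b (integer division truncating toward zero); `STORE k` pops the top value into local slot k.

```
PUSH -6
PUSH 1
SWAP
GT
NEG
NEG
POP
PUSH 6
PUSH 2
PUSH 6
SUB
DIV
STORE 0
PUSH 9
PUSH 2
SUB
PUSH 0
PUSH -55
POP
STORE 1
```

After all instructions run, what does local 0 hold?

PUSH -6  -> [-6]
PUSH 1   -> [-6, 1]
SWAP     -> [1, -6]
GT       -> [1]
NEG      -> [-1]
NEG      -> [1]
POP      -> []
PUSH 6   -> [6]
PUSH 2   -> [6, 2]
PUSH 6   -> [6, 2, 6]
SUB      -> [6, -4]
DIV      -> [-1]
STORE 0  -> []
PUSH 9   -> [9]
PUSH 2   -> [9, 2]
SUB      -> [7]
PUSH 0   -> [7, 0]
PUSH -55 -> [7, 0, -55]
POP      -> [7, 0]
STORE 1  -> [7]

-1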